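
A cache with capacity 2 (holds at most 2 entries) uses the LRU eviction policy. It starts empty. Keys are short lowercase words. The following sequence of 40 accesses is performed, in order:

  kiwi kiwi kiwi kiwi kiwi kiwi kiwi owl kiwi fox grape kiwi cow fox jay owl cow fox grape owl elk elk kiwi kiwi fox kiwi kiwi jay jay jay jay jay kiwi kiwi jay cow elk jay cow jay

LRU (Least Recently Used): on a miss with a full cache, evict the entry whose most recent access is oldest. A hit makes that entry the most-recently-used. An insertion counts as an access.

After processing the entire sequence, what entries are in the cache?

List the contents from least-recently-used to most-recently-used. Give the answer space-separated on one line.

Answer: cow jay

Derivation:
LRU simulation (capacity=2):
  1. access kiwi: MISS. Cache (LRU->MRU): [kiwi]
  2. access kiwi: HIT. Cache (LRU->MRU): [kiwi]
  3. access kiwi: HIT. Cache (LRU->MRU): [kiwi]
  4. access kiwi: HIT. Cache (LRU->MRU): [kiwi]
  5. access kiwi: HIT. Cache (LRU->MRU): [kiwi]
  6. access kiwi: HIT. Cache (LRU->MRU): [kiwi]
  7. access kiwi: HIT. Cache (LRU->MRU): [kiwi]
  8. access owl: MISS. Cache (LRU->MRU): [kiwi owl]
  9. access kiwi: HIT. Cache (LRU->MRU): [owl kiwi]
  10. access fox: MISS, evict owl. Cache (LRU->MRU): [kiwi fox]
  11. access grape: MISS, evict kiwi. Cache (LRU->MRU): [fox grape]
  12. access kiwi: MISS, evict fox. Cache (LRU->MRU): [grape kiwi]
  13. access cow: MISS, evict grape. Cache (LRU->MRU): [kiwi cow]
  14. access fox: MISS, evict kiwi. Cache (LRU->MRU): [cow fox]
  15. access jay: MISS, evict cow. Cache (LRU->MRU): [fox jay]
  16. access owl: MISS, evict fox. Cache (LRU->MRU): [jay owl]
  17. access cow: MISS, evict jay. Cache (LRU->MRU): [owl cow]
  18. access fox: MISS, evict owl. Cache (LRU->MRU): [cow fox]
  19. access grape: MISS, evict cow. Cache (LRU->MRU): [fox grape]
  20. access owl: MISS, evict fox. Cache (LRU->MRU): [grape owl]
  21. access elk: MISS, evict grape. Cache (LRU->MRU): [owl elk]
  22. access elk: HIT. Cache (LRU->MRU): [owl elk]
  23. access kiwi: MISS, evict owl. Cache (LRU->MRU): [elk kiwi]
  24. access kiwi: HIT. Cache (LRU->MRU): [elk kiwi]
  25. access fox: MISS, evict elk. Cache (LRU->MRU): [kiwi fox]
  26. access kiwi: HIT. Cache (LRU->MRU): [fox kiwi]
  27. access kiwi: HIT. Cache (LRU->MRU): [fox kiwi]
  28. access jay: MISS, evict fox. Cache (LRU->MRU): [kiwi jay]
  29. access jay: HIT. Cache (LRU->MRU): [kiwi jay]
  30. access jay: HIT. Cache (LRU->MRU): [kiwi jay]
  31. access jay: HIT. Cache (LRU->MRU): [kiwi jay]
  32. access jay: HIT. Cache (LRU->MRU): [kiwi jay]
  33. access kiwi: HIT. Cache (LRU->MRU): [jay kiwi]
  34. access kiwi: HIT. Cache (LRU->MRU): [jay kiwi]
  35. access jay: HIT. Cache (LRU->MRU): [kiwi jay]
  36. access cow: MISS, evict kiwi. Cache (LRU->MRU): [jay cow]
  37. access elk: MISS, evict jay. Cache (LRU->MRU): [cow elk]
  38. access jay: MISS, evict cow. Cache (LRU->MRU): [elk jay]
  39. access cow: MISS, evict elk. Cache (LRU->MRU): [jay cow]
  40. access jay: HIT. Cache (LRU->MRU): [cow jay]
Total: 19 hits, 21 misses, 19 evictions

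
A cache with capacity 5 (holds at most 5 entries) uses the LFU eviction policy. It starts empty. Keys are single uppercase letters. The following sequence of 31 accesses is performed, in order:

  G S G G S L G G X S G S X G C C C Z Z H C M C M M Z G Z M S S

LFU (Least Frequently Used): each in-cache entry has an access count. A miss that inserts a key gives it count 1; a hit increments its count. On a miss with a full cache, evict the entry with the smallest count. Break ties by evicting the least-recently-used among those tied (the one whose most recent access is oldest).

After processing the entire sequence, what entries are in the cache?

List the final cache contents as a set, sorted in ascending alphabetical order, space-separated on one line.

LFU simulation (capacity=5):
  1. access G: MISS. Cache: [G(c=1)]
  2. access S: MISS. Cache: [G(c=1) S(c=1)]
  3. access G: HIT, count now 2. Cache: [S(c=1) G(c=2)]
  4. access G: HIT, count now 3. Cache: [S(c=1) G(c=3)]
  5. access S: HIT, count now 2. Cache: [S(c=2) G(c=3)]
  6. access L: MISS. Cache: [L(c=1) S(c=2) G(c=3)]
  7. access G: HIT, count now 4. Cache: [L(c=1) S(c=2) G(c=4)]
  8. access G: HIT, count now 5. Cache: [L(c=1) S(c=2) G(c=5)]
  9. access X: MISS. Cache: [L(c=1) X(c=1) S(c=2) G(c=5)]
  10. access S: HIT, count now 3. Cache: [L(c=1) X(c=1) S(c=3) G(c=5)]
  11. access G: HIT, count now 6. Cache: [L(c=1) X(c=1) S(c=3) G(c=6)]
  12. access S: HIT, count now 4. Cache: [L(c=1) X(c=1) S(c=4) G(c=6)]
  13. access X: HIT, count now 2. Cache: [L(c=1) X(c=2) S(c=4) G(c=6)]
  14. access G: HIT, count now 7. Cache: [L(c=1) X(c=2) S(c=4) G(c=7)]
  15. access C: MISS. Cache: [L(c=1) C(c=1) X(c=2) S(c=4) G(c=7)]
  16. access C: HIT, count now 2. Cache: [L(c=1) X(c=2) C(c=2) S(c=4) G(c=7)]
  17. access C: HIT, count now 3. Cache: [L(c=1) X(c=2) C(c=3) S(c=4) G(c=7)]
  18. access Z: MISS, evict L(c=1). Cache: [Z(c=1) X(c=2) C(c=3) S(c=4) G(c=7)]
  19. access Z: HIT, count now 2. Cache: [X(c=2) Z(c=2) C(c=3) S(c=4) G(c=7)]
  20. access H: MISS, evict X(c=2). Cache: [H(c=1) Z(c=2) C(c=3) S(c=4) G(c=7)]
  21. access C: HIT, count now 4. Cache: [H(c=1) Z(c=2) S(c=4) C(c=4) G(c=7)]
  22. access M: MISS, evict H(c=1). Cache: [M(c=1) Z(c=2) S(c=4) C(c=4) G(c=7)]
  23. access C: HIT, count now 5. Cache: [M(c=1) Z(c=2) S(c=4) C(c=5) G(c=7)]
  24. access M: HIT, count now 2. Cache: [Z(c=2) M(c=2) S(c=4) C(c=5) G(c=7)]
  25. access M: HIT, count now 3. Cache: [Z(c=2) M(c=3) S(c=4) C(c=5) G(c=7)]
  26. access Z: HIT, count now 3. Cache: [M(c=3) Z(c=3) S(c=4) C(c=5) G(c=7)]
  27. access G: HIT, count now 8. Cache: [M(c=3) Z(c=3) S(c=4) C(c=5) G(c=8)]
  28. access Z: HIT, count now 4. Cache: [M(c=3) S(c=4) Z(c=4) C(c=5) G(c=8)]
  29. access M: HIT, count now 4. Cache: [S(c=4) Z(c=4) M(c=4) C(c=5) G(c=8)]
  30. access S: HIT, count now 5. Cache: [Z(c=4) M(c=4) C(c=5) S(c=5) G(c=8)]
  31. access S: HIT, count now 6. Cache: [Z(c=4) M(c=4) C(c=5) S(c=6) G(c=8)]
Total: 23 hits, 8 misses, 3 evictions

Answer: C G M S Z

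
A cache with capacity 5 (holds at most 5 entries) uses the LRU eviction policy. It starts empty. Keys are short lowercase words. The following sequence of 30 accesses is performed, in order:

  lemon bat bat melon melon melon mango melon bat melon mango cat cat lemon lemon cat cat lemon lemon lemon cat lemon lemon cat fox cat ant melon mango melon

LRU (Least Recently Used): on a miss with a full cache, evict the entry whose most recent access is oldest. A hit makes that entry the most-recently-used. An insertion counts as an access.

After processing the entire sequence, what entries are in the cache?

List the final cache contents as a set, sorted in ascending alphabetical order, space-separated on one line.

LRU simulation (capacity=5):
  1. access lemon: MISS. Cache (LRU->MRU): [lemon]
  2. access bat: MISS. Cache (LRU->MRU): [lemon bat]
  3. access bat: HIT. Cache (LRU->MRU): [lemon bat]
  4. access melon: MISS. Cache (LRU->MRU): [lemon bat melon]
  5. access melon: HIT. Cache (LRU->MRU): [lemon bat melon]
  6. access melon: HIT. Cache (LRU->MRU): [lemon bat melon]
  7. access mango: MISS. Cache (LRU->MRU): [lemon bat melon mango]
  8. access melon: HIT. Cache (LRU->MRU): [lemon bat mango melon]
  9. access bat: HIT. Cache (LRU->MRU): [lemon mango melon bat]
  10. access melon: HIT. Cache (LRU->MRU): [lemon mango bat melon]
  11. access mango: HIT. Cache (LRU->MRU): [lemon bat melon mango]
  12. access cat: MISS. Cache (LRU->MRU): [lemon bat melon mango cat]
  13. access cat: HIT. Cache (LRU->MRU): [lemon bat melon mango cat]
  14. access lemon: HIT. Cache (LRU->MRU): [bat melon mango cat lemon]
  15. access lemon: HIT. Cache (LRU->MRU): [bat melon mango cat lemon]
  16. access cat: HIT. Cache (LRU->MRU): [bat melon mango lemon cat]
  17. access cat: HIT. Cache (LRU->MRU): [bat melon mango lemon cat]
  18. access lemon: HIT. Cache (LRU->MRU): [bat melon mango cat lemon]
  19. access lemon: HIT. Cache (LRU->MRU): [bat melon mango cat lemon]
  20. access lemon: HIT. Cache (LRU->MRU): [bat melon mango cat lemon]
  21. access cat: HIT. Cache (LRU->MRU): [bat melon mango lemon cat]
  22. access lemon: HIT. Cache (LRU->MRU): [bat melon mango cat lemon]
  23. access lemon: HIT. Cache (LRU->MRU): [bat melon mango cat lemon]
  24. access cat: HIT. Cache (LRU->MRU): [bat melon mango lemon cat]
  25. access fox: MISS, evict bat. Cache (LRU->MRU): [melon mango lemon cat fox]
  26. access cat: HIT. Cache (LRU->MRU): [melon mango lemon fox cat]
  27. access ant: MISS, evict melon. Cache (LRU->MRU): [mango lemon fox cat ant]
  28. access melon: MISS, evict mango. Cache (LRU->MRU): [lemon fox cat ant melon]
  29. access mango: MISS, evict lemon. Cache (LRU->MRU): [fox cat ant melon mango]
  30. access melon: HIT. Cache (LRU->MRU): [fox cat ant mango melon]
Total: 21 hits, 9 misses, 4 evictions

Answer: ant cat fox mango melon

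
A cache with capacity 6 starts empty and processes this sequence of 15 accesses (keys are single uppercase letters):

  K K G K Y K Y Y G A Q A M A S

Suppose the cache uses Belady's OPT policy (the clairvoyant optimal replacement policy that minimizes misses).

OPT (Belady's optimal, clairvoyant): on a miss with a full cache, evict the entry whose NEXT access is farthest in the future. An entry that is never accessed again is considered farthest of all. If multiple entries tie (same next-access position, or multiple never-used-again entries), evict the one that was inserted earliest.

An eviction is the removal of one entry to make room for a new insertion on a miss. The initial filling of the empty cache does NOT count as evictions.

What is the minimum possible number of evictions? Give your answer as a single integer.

Answer: 1

Derivation:
OPT (Belady) simulation (capacity=6):
  1. access K: MISS. Cache: [K]
  2. access K: HIT. Next use of K: step 4. Cache: [K]
  3. access G: MISS. Cache: [K G]
  4. access K: HIT. Next use of K: step 6. Cache: [K G]
  5. access Y: MISS. Cache: [K G Y]
  6. access K: HIT. Next use of K: never. Cache: [K G Y]
  7. access Y: HIT. Next use of Y: step 8. Cache: [K G Y]
  8. access Y: HIT. Next use of Y: never. Cache: [K G Y]
  9. access G: HIT. Next use of G: never. Cache: [K G Y]
  10. access A: MISS. Cache: [K G Y A]
  11. access Q: MISS. Cache: [K G Y A Q]
  12. access A: HIT. Next use of A: step 14. Cache: [K G Y A Q]
  13. access M: MISS. Cache: [K G Y A Q M]
  14. access A: HIT. Next use of A: never. Cache: [K G Y A Q M]
  15. access S: MISS, evict K (next use: never). Cache: [G Y A Q M S]
Total: 8 hits, 7 misses, 1 evictions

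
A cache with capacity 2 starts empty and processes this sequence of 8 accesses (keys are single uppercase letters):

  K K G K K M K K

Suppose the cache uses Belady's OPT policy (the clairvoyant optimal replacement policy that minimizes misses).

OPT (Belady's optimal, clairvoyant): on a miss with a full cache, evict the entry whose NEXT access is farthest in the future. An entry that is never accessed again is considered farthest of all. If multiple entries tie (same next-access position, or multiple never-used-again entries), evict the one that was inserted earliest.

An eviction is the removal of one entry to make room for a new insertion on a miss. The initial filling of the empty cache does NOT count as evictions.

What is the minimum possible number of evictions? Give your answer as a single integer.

OPT (Belady) simulation (capacity=2):
  1. access K: MISS. Cache: [K]
  2. access K: HIT. Next use of K: step 4. Cache: [K]
  3. access G: MISS. Cache: [K G]
  4. access K: HIT. Next use of K: step 5. Cache: [K G]
  5. access K: HIT. Next use of K: step 7. Cache: [K G]
  6. access M: MISS, evict G (next use: never). Cache: [K M]
  7. access K: HIT. Next use of K: step 8. Cache: [K M]
  8. access K: HIT. Next use of K: never. Cache: [K M]
Total: 5 hits, 3 misses, 1 evictions

Answer: 1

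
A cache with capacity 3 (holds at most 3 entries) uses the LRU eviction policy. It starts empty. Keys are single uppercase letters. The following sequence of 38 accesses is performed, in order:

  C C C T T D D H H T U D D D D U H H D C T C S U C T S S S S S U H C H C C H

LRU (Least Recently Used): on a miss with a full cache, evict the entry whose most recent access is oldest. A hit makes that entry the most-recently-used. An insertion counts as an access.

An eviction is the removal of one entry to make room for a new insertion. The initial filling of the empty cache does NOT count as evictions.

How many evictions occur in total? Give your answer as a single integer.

Answer: 13

Derivation:
LRU simulation (capacity=3):
  1. access C: MISS. Cache (LRU->MRU): [C]
  2. access C: HIT. Cache (LRU->MRU): [C]
  3. access C: HIT. Cache (LRU->MRU): [C]
  4. access T: MISS. Cache (LRU->MRU): [C T]
  5. access T: HIT. Cache (LRU->MRU): [C T]
  6. access D: MISS. Cache (LRU->MRU): [C T D]
  7. access D: HIT. Cache (LRU->MRU): [C T D]
  8. access H: MISS, evict C. Cache (LRU->MRU): [T D H]
  9. access H: HIT. Cache (LRU->MRU): [T D H]
  10. access T: HIT. Cache (LRU->MRU): [D H T]
  11. access U: MISS, evict D. Cache (LRU->MRU): [H T U]
  12. access D: MISS, evict H. Cache (LRU->MRU): [T U D]
  13. access D: HIT. Cache (LRU->MRU): [T U D]
  14. access D: HIT. Cache (LRU->MRU): [T U D]
  15. access D: HIT. Cache (LRU->MRU): [T U D]
  16. access U: HIT. Cache (LRU->MRU): [T D U]
  17. access H: MISS, evict T. Cache (LRU->MRU): [D U H]
  18. access H: HIT. Cache (LRU->MRU): [D U H]
  19. access D: HIT. Cache (LRU->MRU): [U H D]
  20. access C: MISS, evict U. Cache (LRU->MRU): [H D C]
  21. access T: MISS, evict H. Cache (LRU->MRU): [D C T]
  22. access C: HIT. Cache (LRU->MRU): [D T C]
  23. access S: MISS, evict D. Cache (LRU->MRU): [T C S]
  24. access U: MISS, evict T. Cache (LRU->MRU): [C S U]
  25. access C: HIT. Cache (LRU->MRU): [S U C]
  26. access T: MISS, evict S. Cache (LRU->MRU): [U C T]
  27. access S: MISS, evict U. Cache (LRU->MRU): [C T S]
  28. access S: HIT. Cache (LRU->MRU): [C T S]
  29. access S: HIT. Cache (LRU->MRU): [C T S]
  30. access S: HIT. Cache (LRU->MRU): [C T S]
  31. access S: HIT. Cache (LRU->MRU): [C T S]
  32. access U: MISS, evict C. Cache (LRU->MRU): [T S U]
  33. access H: MISS, evict T. Cache (LRU->MRU): [S U H]
  34. access C: MISS, evict S. Cache (LRU->MRU): [U H C]
  35. access H: HIT. Cache (LRU->MRU): [U C H]
  36. access C: HIT. Cache (LRU->MRU): [U H C]
  37. access C: HIT. Cache (LRU->MRU): [U H C]
  38. access H: HIT. Cache (LRU->MRU): [U C H]
Total: 22 hits, 16 misses, 13 evictions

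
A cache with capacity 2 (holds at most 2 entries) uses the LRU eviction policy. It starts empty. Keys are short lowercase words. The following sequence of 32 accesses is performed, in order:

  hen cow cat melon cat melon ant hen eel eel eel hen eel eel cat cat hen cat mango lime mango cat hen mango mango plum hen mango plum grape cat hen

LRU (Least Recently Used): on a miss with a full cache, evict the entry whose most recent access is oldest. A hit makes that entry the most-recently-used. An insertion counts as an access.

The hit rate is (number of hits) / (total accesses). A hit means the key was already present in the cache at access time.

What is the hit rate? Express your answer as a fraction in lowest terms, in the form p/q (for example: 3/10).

LRU simulation (capacity=2):
  1. access hen: MISS. Cache (LRU->MRU): [hen]
  2. access cow: MISS. Cache (LRU->MRU): [hen cow]
  3. access cat: MISS, evict hen. Cache (LRU->MRU): [cow cat]
  4. access melon: MISS, evict cow. Cache (LRU->MRU): [cat melon]
  5. access cat: HIT. Cache (LRU->MRU): [melon cat]
  6. access melon: HIT. Cache (LRU->MRU): [cat melon]
  7. access ant: MISS, evict cat. Cache (LRU->MRU): [melon ant]
  8. access hen: MISS, evict melon. Cache (LRU->MRU): [ant hen]
  9. access eel: MISS, evict ant. Cache (LRU->MRU): [hen eel]
  10. access eel: HIT. Cache (LRU->MRU): [hen eel]
  11. access eel: HIT. Cache (LRU->MRU): [hen eel]
  12. access hen: HIT. Cache (LRU->MRU): [eel hen]
  13. access eel: HIT. Cache (LRU->MRU): [hen eel]
  14. access eel: HIT. Cache (LRU->MRU): [hen eel]
  15. access cat: MISS, evict hen. Cache (LRU->MRU): [eel cat]
  16. access cat: HIT. Cache (LRU->MRU): [eel cat]
  17. access hen: MISS, evict eel. Cache (LRU->MRU): [cat hen]
  18. access cat: HIT. Cache (LRU->MRU): [hen cat]
  19. access mango: MISS, evict hen. Cache (LRU->MRU): [cat mango]
  20. access lime: MISS, evict cat. Cache (LRU->MRU): [mango lime]
  21. access mango: HIT. Cache (LRU->MRU): [lime mango]
  22. access cat: MISS, evict lime. Cache (LRU->MRU): [mango cat]
  23. access hen: MISS, evict mango. Cache (LRU->MRU): [cat hen]
  24. access mango: MISS, evict cat. Cache (LRU->MRU): [hen mango]
  25. access mango: HIT. Cache (LRU->MRU): [hen mango]
  26. access plum: MISS, evict hen. Cache (LRU->MRU): [mango plum]
  27. access hen: MISS, evict mango. Cache (LRU->MRU): [plum hen]
  28. access mango: MISS, evict plum. Cache (LRU->MRU): [hen mango]
  29. access plum: MISS, evict hen. Cache (LRU->MRU): [mango plum]
  30. access grape: MISS, evict mango. Cache (LRU->MRU): [plum grape]
  31. access cat: MISS, evict plum. Cache (LRU->MRU): [grape cat]
  32. access hen: MISS, evict grape. Cache (LRU->MRU): [cat hen]
Total: 11 hits, 21 misses, 19 evictions

Hit rate = 11/32

Answer: 11/32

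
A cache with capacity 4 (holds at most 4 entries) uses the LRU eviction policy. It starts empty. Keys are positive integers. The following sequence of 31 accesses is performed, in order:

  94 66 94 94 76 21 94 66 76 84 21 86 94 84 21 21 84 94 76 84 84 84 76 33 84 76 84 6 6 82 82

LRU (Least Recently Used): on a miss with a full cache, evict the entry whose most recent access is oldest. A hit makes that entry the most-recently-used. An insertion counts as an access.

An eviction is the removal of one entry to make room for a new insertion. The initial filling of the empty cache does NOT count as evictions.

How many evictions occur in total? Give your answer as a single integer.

LRU simulation (capacity=4):
  1. access 94: MISS. Cache (LRU->MRU): [94]
  2. access 66: MISS. Cache (LRU->MRU): [94 66]
  3. access 94: HIT. Cache (LRU->MRU): [66 94]
  4. access 94: HIT. Cache (LRU->MRU): [66 94]
  5. access 76: MISS. Cache (LRU->MRU): [66 94 76]
  6. access 21: MISS. Cache (LRU->MRU): [66 94 76 21]
  7. access 94: HIT. Cache (LRU->MRU): [66 76 21 94]
  8. access 66: HIT. Cache (LRU->MRU): [76 21 94 66]
  9. access 76: HIT. Cache (LRU->MRU): [21 94 66 76]
  10. access 84: MISS, evict 21. Cache (LRU->MRU): [94 66 76 84]
  11. access 21: MISS, evict 94. Cache (LRU->MRU): [66 76 84 21]
  12. access 86: MISS, evict 66. Cache (LRU->MRU): [76 84 21 86]
  13. access 94: MISS, evict 76. Cache (LRU->MRU): [84 21 86 94]
  14. access 84: HIT. Cache (LRU->MRU): [21 86 94 84]
  15. access 21: HIT. Cache (LRU->MRU): [86 94 84 21]
  16. access 21: HIT. Cache (LRU->MRU): [86 94 84 21]
  17. access 84: HIT. Cache (LRU->MRU): [86 94 21 84]
  18. access 94: HIT. Cache (LRU->MRU): [86 21 84 94]
  19. access 76: MISS, evict 86. Cache (LRU->MRU): [21 84 94 76]
  20. access 84: HIT. Cache (LRU->MRU): [21 94 76 84]
  21. access 84: HIT. Cache (LRU->MRU): [21 94 76 84]
  22. access 84: HIT. Cache (LRU->MRU): [21 94 76 84]
  23. access 76: HIT. Cache (LRU->MRU): [21 94 84 76]
  24. access 33: MISS, evict 21. Cache (LRU->MRU): [94 84 76 33]
  25. access 84: HIT. Cache (LRU->MRU): [94 76 33 84]
  26. access 76: HIT. Cache (LRU->MRU): [94 33 84 76]
  27. access 84: HIT. Cache (LRU->MRU): [94 33 76 84]
  28. access 6: MISS, evict 94. Cache (LRU->MRU): [33 76 84 6]
  29. access 6: HIT. Cache (LRU->MRU): [33 76 84 6]
  30. access 82: MISS, evict 33. Cache (LRU->MRU): [76 84 6 82]
  31. access 82: HIT. Cache (LRU->MRU): [76 84 6 82]
Total: 19 hits, 12 misses, 8 evictions

Answer: 8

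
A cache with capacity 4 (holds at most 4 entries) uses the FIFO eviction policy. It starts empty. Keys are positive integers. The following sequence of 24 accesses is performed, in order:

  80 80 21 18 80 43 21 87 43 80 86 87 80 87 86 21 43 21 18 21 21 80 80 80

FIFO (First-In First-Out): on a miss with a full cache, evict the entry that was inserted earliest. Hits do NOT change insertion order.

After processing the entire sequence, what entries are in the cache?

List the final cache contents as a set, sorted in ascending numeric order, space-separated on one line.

Answer: 18 21 43 80

Derivation:
FIFO simulation (capacity=4):
  1. access 80: MISS. Cache (old->new): [80]
  2. access 80: HIT. Cache (old->new): [80]
  3. access 21: MISS. Cache (old->new): [80 21]
  4. access 18: MISS. Cache (old->new): [80 21 18]
  5. access 80: HIT. Cache (old->new): [80 21 18]
  6. access 43: MISS. Cache (old->new): [80 21 18 43]
  7. access 21: HIT. Cache (old->new): [80 21 18 43]
  8. access 87: MISS, evict 80. Cache (old->new): [21 18 43 87]
  9. access 43: HIT. Cache (old->new): [21 18 43 87]
  10. access 80: MISS, evict 21. Cache (old->new): [18 43 87 80]
  11. access 86: MISS, evict 18. Cache (old->new): [43 87 80 86]
  12. access 87: HIT. Cache (old->new): [43 87 80 86]
  13. access 80: HIT. Cache (old->new): [43 87 80 86]
  14. access 87: HIT. Cache (old->new): [43 87 80 86]
  15. access 86: HIT. Cache (old->new): [43 87 80 86]
  16. access 21: MISS, evict 43. Cache (old->new): [87 80 86 21]
  17. access 43: MISS, evict 87. Cache (old->new): [80 86 21 43]
  18. access 21: HIT. Cache (old->new): [80 86 21 43]
  19. access 18: MISS, evict 80. Cache (old->new): [86 21 43 18]
  20. access 21: HIT. Cache (old->new): [86 21 43 18]
  21. access 21: HIT. Cache (old->new): [86 21 43 18]
  22. access 80: MISS, evict 86. Cache (old->new): [21 43 18 80]
  23. access 80: HIT. Cache (old->new): [21 43 18 80]
  24. access 80: HIT. Cache (old->new): [21 43 18 80]
Total: 13 hits, 11 misses, 7 evictions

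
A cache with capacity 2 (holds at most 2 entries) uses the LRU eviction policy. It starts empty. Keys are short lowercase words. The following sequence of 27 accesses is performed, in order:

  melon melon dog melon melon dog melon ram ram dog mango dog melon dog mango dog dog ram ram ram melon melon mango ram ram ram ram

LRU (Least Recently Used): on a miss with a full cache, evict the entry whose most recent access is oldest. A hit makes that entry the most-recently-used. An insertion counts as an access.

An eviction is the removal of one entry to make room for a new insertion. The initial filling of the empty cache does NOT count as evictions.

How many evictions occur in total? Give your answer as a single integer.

LRU simulation (capacity=2):
  1. access melon: MISS. Cache (LRU->MRU): [melon]
  2. access melon: HIT. Cache (LRU->MRU): [melon]
  3. access dog: MISS. Cache (LRU->MRU): [melon dog]
  4. access melon: HIT. Cache (LRU->MRU): [dog melon]
  5. access melon: HIT. Cache (LRU->MRU): [dog melon]
  6. access dog: HIT. Cache (LRU->MRU): [melon dog]
  7. access melon: HIT. Cache (LRU->MRU): [dog melon]
  8. access ram: MISS, evict dog. Cache (LRU->MRU): [melon ram]
  9. access ram: HIT. Cache (LRU->MRU): [melon ram]
  10. access dog: MISS, evict melon. Cache (LRU->MRU): [ram dog]
  11. access mango: MISS, evict ram. Cache (LRU->MRU): [dog mango]
  12. access dog: HIT. Cache (LRU->MRU): [mango dog]
  13. access melon: MISS, evict mango. Cache (LRU->MRU): [dog melon]
  14. access dog: HIT. Cache (LRU->MRU): [melon dog]
  15. access mango: MISS, evict melon. Cache (LRU->MRU): [dog mango]
  16. access dog: HIT. Cache (LRU->MRU): [mango dog]
  17. access dog: HIT. Cache (LRU->MRU): [mango dog]
  18. access ram: MISS, evict mango. Cache (LRU->MRU): [dog ram]
  19. access ram: HIT. Cache (LRU->MRU): [dog ram]
  20. access ram: HIT. Cache (LRU->MRU): [dog ram]
  21. access melon: MISS, evict dog. Cache (LRU->MRU): [ram melon]
  22. access melon: HIT. Cache (LRU->MRU): [ram melon]
  23. access mango: MISS, evict ram. Cache (LRU->MRU): [melon mango]
  24. access ram: MISS, evict melon. Cache (LRU->MRU): [mango ram]
  25. access ram: HIT. Cache (LRU->MRU): [mango ram]
  26. access ram: HIT. Cache (LRU->MRU): [mango ram]
  27. access ram: HIT. Cache (LRU->MRU): [mango ram]
Total: 16 hits, 11 misses, 9 evictions

Answer: 9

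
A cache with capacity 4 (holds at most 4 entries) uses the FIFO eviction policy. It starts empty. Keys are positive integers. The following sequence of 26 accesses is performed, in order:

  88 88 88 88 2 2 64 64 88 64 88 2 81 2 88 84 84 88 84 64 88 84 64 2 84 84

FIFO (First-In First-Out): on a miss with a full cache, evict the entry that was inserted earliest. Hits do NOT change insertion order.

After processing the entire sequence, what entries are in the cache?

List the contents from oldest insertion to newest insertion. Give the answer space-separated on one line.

FIFO simulation (capacity=4):
  1. access 88: MISS. Cache (old->new): [88]
  2. access 88: HIT. Cache (old->new): [88]
  3. access 88: HIT. Cache (old->new): [88]
  4. access 88: HIT. Cache (old->new): [88]
  5. access 2: MISS. Cache (old->new): [88 2]
  6. access 2: HIT. Cache (old->new): [88 2]
  7. access 64: MISS. Cache (old->new): [88 2 64]
  8. access 64: HIT. Cache (old->new): [88 2 64]
  9. access 88: HIT. Cache (old->new): [88 2 64]
  10. access 64: HIT. Cache (old->new): [88 2 64]
  11. access 88: HIT. Cache (old->new): [88 2 64]
  12. access 2: HIT. Cache (old->new): [88 2 64]
  13. access 81: MISS. Cache (old->new): [88 2 64 81]
  14. access 2: HIT. Cache (old->new): [88 2 64 81]
  15. access 88: HIT. Cache (old->new): [88 2 64 81]
  16. access 84: MISS, evict 88. Cache (old->new): [2 64 81 84]
  17. access 84: HIT. Cache (old->new): [2 64 81 84]
  18. access 88: MISS, evict 2. Cache (old->new): [64 81 84 88]
  19. access 84: HIT. Cache (old->new): [64 81 84 88]
  20. access 64: HIT. Cache (old->new): [64 81 84 88]
  21. access 88: HIT. Cache (old->new): [64 81 84 88]
  22. access 84: HIT. Cache (old->new): [64 81 84 88]
  23. access 64: HIT. Cache (old->new): [64 81 84 88]
  24. access 2: MISS, evict 64. Cache (old->new): [81 84 88 2]
  25. access 84: HIT. Cache (old->new): [81 84 88 2]
  26. access 84: HIT. Cache (old->new): [81 84 88 2]
Total: 19 hits, 7 misses, 3 evictions

Answer: 81 84 88 2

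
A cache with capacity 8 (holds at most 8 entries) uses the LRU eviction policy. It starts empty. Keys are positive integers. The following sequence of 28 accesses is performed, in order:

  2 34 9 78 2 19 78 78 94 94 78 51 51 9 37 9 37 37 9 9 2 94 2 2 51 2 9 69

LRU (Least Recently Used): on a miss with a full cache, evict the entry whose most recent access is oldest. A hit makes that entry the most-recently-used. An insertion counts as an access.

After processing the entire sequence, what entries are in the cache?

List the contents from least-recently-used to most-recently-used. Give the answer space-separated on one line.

LRU simulation (capacity=8):
  1. access 2: MISS. Cache (LRU->MRU): [2]
  2. access 34: MISS. Cache (LRU->MRU): [2 34]
  3. access 9: MISS. Cache (LRU->MRU): [2 34 9]
  4. access 78: MISS. Cache (LRU->MRU): [2 34 9 78]
  5. access 2: HIT. Cache (LRU->MRU): [34 9 78 2]
  6. access 19: MISS. Cache (LRU->MRU): [34 9 78 2 19]
  7. access 78: HIT. Cache (LRU->MRU): [34 9 2 19 78]
  8. access 78: HIT. Cache (LRU->MRU): [34 9 2 19 78]
  9. access 94: MISS. Cache (LRU->MRU): [34 9 2 19 78 94]
  10. access 94: HIT. Cache (LRU->MRU): [34 9 2 19 78 94]
  11. access 78: HIT. Cache (LRU->MRU): [34 9 2 19 94 78]
  12. access 51: MISS. Cache (LRU->MRU): [34 9 2 19 94 78 51]
  13. access 51: HIT. Cache (LRU->MRU): [34 9 2 19 94 78 51]
  14. access 9: HIT. Cache (LRU->MRU): [34 2 19 94 78 51 9]
  15. access 37: MISS. Cache (LRU->MRU): [34 2 19 94 78 51 9 37]
  16. access 9: HIT. Cache (LRU->MRU): [34 2 19 94 78 51 37 9]
  17. access 37: HIT. Cache (LRU->MRU): [34 2 19 94 78 51 9 37]
  18. access 37: HIT. Cache (LRU->MRU): [34 2 19 94 78 51 9 37]
  19. access 9: HIT. Cache (LRU->MRU): [34 2 19 94 78 51 37 9]
  20. access 9: HIT. Cache (LRU->MRU): [34 2 19 94 78 51 37 9]
  21. access 2: HIT. Cache (LRU->MRU): [34 19 94 78 51 37 9 2]
  22. access 94: HIT. Cache (LRU->MRU): [34 19 78 51 37 9 2 94]
  23. access 2: HIT. Cache (LRU->MRU): [34 19 78 51 37 9 94 2]
  24. access 2: HIT. Cache (LRU->MRU): [34 19 78 51 37 9 94 2]
  25. access 51: HIT. Cache (LRU->MRU): [34 19 78 37 9 94 2 51]
  26. access 2: HIT. Cache (LRU->MRU): [34 19 78 37 9 94 51 2]
  27. access 9: HIT. Cache (LRU->MRU): [34 19 78 37 94 51 2 9]
  28. access 69: MISS, evict 34. Cache (LRU->MRU): [19 78 37 94 51 2 9 69]
Total: 19 hits, 9 misses, 1 evictions

Answer: 19 78 37 94 51 2 9 69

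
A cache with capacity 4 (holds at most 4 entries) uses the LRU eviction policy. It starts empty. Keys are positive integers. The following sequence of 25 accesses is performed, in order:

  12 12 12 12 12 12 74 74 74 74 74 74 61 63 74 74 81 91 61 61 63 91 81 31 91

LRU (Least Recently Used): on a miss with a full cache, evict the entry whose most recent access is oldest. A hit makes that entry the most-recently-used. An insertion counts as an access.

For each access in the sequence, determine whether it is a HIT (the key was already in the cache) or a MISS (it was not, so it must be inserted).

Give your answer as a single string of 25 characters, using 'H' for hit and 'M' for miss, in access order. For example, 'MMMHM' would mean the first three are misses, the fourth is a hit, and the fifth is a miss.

LRU simulation (capacity=4):
  1. access 12: MISS. Cache (LRU->MRU): [12]
  2. access 12: HIT. Cache (LRU->MRU): [12]
  3. access 12: HIT. Cache (LRU->MRU): [12]
  4. access 12: HIT. Cache (LRU->MRU): [12]
  5. access 12: HIT. Cache (LRU->MRU): [12]
  6. access 12: HIT. Cache (LRU->MRU): [12]
  7. access 74: MISS. Cache (LRU->MRU): [12 74]
  8. access 74: HIT. Cache (LRU->MRU): [12 74]
  9. access 74: HIT. Cache (LRU->MRU): [12 74]
  10. access 74: HIT. Cache (LRU->MRU): [12 74]
  11. access 74: HIT. Cache (LRU->MRU): [12 74]
  12. access 74: HIT. Cache (LRU->MRU): [12 74]
  13. access 61: MISS. Cache (LRU->MRU): [12 74 61]
  14. access 63: MISS. Cache (LRU->MRU): [12 74 61 63]
  15. access 74: HIT. Cache (LRU->MRU): [12 61 63 74]
  16. access 74: HIT. Cache (LRU->MRU): [12 61 63 74]
  17. access 81: MISS, evict 12. Cache (LRU->MRU): [61 63 74 81]
  18. access 91: MISS, evict 61. Cache (LRU->MRU): [63 74 81 91]
  19. access 61: MISS, evict 63. Cache (LRU->MRU): [74 81 91 61]
  20. access 61: HIT. Cache (LRU->MRU): [74 81 91 61]
  21. access 63: MISS, evict 74. Cache (LRU->MRU): [81 91 61 63]
  22. access 91: HIT. Cache (LRU->MRU): [81 61 63 91]
  23. access 81: HIT. Cache (LRU->MRU): [61 63 91 81]
  24. access 31: MISS, evict 61. Cache (LRU->MRU): [63 91 81 31]
  25. access 91: HIT. Cache (LRU->MRU): [63 81 31 91]
Total: 16 hits, 9 misses, 5 evictions

Answer: MHHHHHMHHHHHMMHHMMMHMHHMH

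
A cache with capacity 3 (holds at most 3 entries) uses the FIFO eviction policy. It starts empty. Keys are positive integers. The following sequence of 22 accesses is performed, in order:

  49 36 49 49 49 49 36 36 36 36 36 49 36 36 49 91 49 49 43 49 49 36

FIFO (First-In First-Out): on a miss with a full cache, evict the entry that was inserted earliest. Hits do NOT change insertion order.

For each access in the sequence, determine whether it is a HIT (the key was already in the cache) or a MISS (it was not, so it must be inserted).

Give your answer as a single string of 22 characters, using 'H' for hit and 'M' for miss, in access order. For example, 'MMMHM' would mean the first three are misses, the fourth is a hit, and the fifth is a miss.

Answer: MMHHHHHHHHHHHHHMHHMMHM

Derivation:
FIFO simulation (capacity=3):
  1. access 49: MISS. Cache (old->new): [49]
  2. access 36: MISS. Cache (old->new): [49 36]
  3. access 49: HIT. Cache (old->new): [49 36]
  4. access 49: HIT. Cache (old->new): [49 36]
  5. access 49: HIT. Cache (old->new): [49 36]
  6. access 49: HIT. Cache (old->new): [49 36]
  7. access 36: HIT. Cache (old->new): [49 36]
  8. access 36: HIT. Cache (old->new): [49 36]
  9. access 36: HIT. Cache (old->new): [49 36]
  10. access 36: HIT. Cache (old->new): [49 36]
  11. access 36: HIT. Cache (old->new): [49 36]
  12. access 49: HIT. Cache (old->new): [49 36]
  13. access 36: HIT. Cache (old->new): [49 36]
  14. access 36: HIT. Cache (old->new): [49 36]
  15. access 49: HIT. Cache (old->new): [49 36]
  16. access 91: MISS. Cache (old->new): [49 36 91]
  17. access 49: HIT. Cache (old->new): [49 36 91]
  18. access 49: HIT. Cache (old->new): [49 36 91]
  19. access 43: MISS, evict 49. Cache (old->new): [36 91 43]
  20. access 49: MISS, evict 36. Cache (old->new): [91 43 49]
  21. access 49: HIT. Cache (old->new): [91 43 49]
  22. access 36: MISS, evict 91. Cache (old->new): [43 49 36]
Total: 16 hits, 6 misses, 3 evictions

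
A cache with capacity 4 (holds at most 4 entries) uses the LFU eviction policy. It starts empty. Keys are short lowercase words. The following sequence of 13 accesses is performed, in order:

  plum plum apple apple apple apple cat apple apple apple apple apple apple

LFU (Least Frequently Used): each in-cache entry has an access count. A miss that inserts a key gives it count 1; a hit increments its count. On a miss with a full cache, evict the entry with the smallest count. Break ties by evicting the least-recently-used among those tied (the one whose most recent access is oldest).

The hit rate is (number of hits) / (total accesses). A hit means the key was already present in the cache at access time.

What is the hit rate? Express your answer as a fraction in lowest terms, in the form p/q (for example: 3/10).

Answer: 10/13

Derivation:
LFU simulation (capacity=4):
  1. access plum: MISS. Cache: [plum(c=1)]
  2. access plum: HIT, count now 2. Cache: [plum(c=2)]
  3. access apple: MISS. Cache: [apple(c=1) plum(c=2)]
  4. access apple: HIT, count now 2. Cache: [plum(c=2) apple(c=2)]
  5. access apple: HIT, count now 3. Cache: [plum(c=2) apple(c=3)]
  6. access apple: HIT, count now 4. Cache: [plum(c=2) apple(c=4)]
  7. access cat: MISS. Cache: [cat(c=1) plum(c=2) apple(c=4)]
  8. access apple: HIT, count now 5. Cache: [cat(c=1) plum(c=2) apple(c=5)]
  9. access apple: HIT, count now 6. Cache: [cat(c=1) plum(c=2) apple(c=6)]
  10. access apple: HIT, count now 7. Cache: [cat(c=1) plum(c=2) apple(c=7)]
  11. access apple: HIT, count now 8. Cache: [cat(c=1) plum(c=2) apple(c=8)]
  12. access apple: HIT, count now 9. Cache: [cat(c=1) plum(c=2) apple(c=9)]
  13. access apple: HIT, count now 10. Cache: [cat(c=1) plum(c=2) apple(c=10)]
Total: 10 hits, 3 misses, 0 evictions

Hit rate = 10/13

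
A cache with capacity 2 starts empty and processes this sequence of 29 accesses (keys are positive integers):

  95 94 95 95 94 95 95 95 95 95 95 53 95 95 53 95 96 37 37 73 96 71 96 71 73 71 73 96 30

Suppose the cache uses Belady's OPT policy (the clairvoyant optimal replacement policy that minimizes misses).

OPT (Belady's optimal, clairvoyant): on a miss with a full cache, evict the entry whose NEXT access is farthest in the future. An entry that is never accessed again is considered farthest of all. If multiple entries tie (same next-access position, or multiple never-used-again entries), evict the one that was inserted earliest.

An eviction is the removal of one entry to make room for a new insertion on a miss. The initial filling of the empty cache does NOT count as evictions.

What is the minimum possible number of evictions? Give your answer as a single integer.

OPT (Belady) simulation (capacity=2):
  1. access 95: MISS. Cache: [95]
  2. access 94: MISS. Cache: [95 94]
  3. access 95: HIT. Next use of 95: step 4. Cache: [95 94]
  4. access 95: HIT. Next use of 95: step 6. Cache: [95 94]
  5. access 94: HIT. Next use of 94: never. Cache: [95 94]
  6. access 95: HIT. Next use of 95: step 7. Cache: [95 94]
  7. access 95: HIT. Next use of 95: step 8. Cache: [95 94]
  8. access 95: HIT. Next use of 95: step 9. Cache: [95 94]
  9. access 95: HIT. Next use of 95: step 10. Cache: [95 94]
  10. access 95: HIT. Next use of 95: step 11. Cache: [95 94]
  11. access 95: HIT. Next use of 95: step 13. Cache: [95 94]
  12. access 53: MISS, evict 94 (next use: never). Cache: [95 53]
  13. access 95: HIT. Next use of 95: step 14. Cache: [95 53]
  14. access 95: HIT. Next use of 95: step 16. Cache: [95 53]
  15. access 53: HIT. Next use of 53: never. Cache: [95 53]
  16. access 95: HIT. Next use of 95: never. Cache: [95 53]
  17. access 96: MISS, evict 95 (next use: never). Cache: [53 96]
  18. access 37: MISS, evict 53 (next use: never). Cache: [96 37]
  19. access 37: HIT. Next use of 37: never. Cache: [96 37]
  20. access 73: MISS, evict 37 (next use: never). Cache: [96 73]
  21. access 96: HIT. Next use of 96: step 23. Cache: [96 73]
  22. access 71: MISS, evict 73 (next use: step 25). Cache: [96 71]
  23. access 96: HIT. Next use of 96: step 28. Cache: [96 71]
  24. access 71: HIT. Next use of 71: step 26. Cache: [96 71]
  25. access 73: MISS, evict 96 (next use: step 28). Cache: [71 73]
  26. access 71: HIT. Next use of 71: never. Cache: [71 73]
  27. access 73: HIT. Next use of 73: never. Cache: [71 73]
  28. access 96: MISS, evict 71 (next use: never). Cache: [73 96]
  29. access 30: MISS, evict 73 (next use: never). Cache: [96 30]
Total: 19 hits, 10 misses, 8 evictions

Answer: 8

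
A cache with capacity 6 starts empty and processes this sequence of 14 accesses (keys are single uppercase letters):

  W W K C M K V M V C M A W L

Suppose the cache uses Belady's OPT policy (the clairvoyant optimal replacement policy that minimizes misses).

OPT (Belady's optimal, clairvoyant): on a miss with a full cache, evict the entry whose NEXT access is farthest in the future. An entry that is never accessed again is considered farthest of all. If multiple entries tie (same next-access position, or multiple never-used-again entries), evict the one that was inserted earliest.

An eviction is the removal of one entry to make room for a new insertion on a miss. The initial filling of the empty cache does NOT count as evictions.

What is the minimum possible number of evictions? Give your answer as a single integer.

OPT (Belady) simulation (capacity=6):
  1. access W: MISS. Cache: [W]
  2. access W: HIT. Next use of W: step 13. Cache: [W]
  3. access K: MISS. Cache: [W K]
  4. access C: MISS. Cache: [W K C]
  5. access M: MISS. Cache: [W K C M]
  6. access K: HIT. Next use of K: never. Cache: [W K C M]
  7. access V: MISS. Cache: [W K C M V]
  8. access M: HIT. Next use of M: step 11. Cache: [W K C M V]
  9. access V: HIT. Next use of V: never. Cache: [W K C M V]
  10. access C: HIT. Next use of C: never. Cache: [W K C M V]
  11. access M: HIT. Next use of M: never. Cache: [W K C M V]
  12. access A: MISS. Cache: [W K C M V A]
  13. access W: HIT. Next use of W: never. Cache: [W K C M V A]
  14. access L: MISS, evict W (next use: never). Cache: [K C M V A L]
Total: 7 hits, 7 misses, 1 evictions

Answer: 1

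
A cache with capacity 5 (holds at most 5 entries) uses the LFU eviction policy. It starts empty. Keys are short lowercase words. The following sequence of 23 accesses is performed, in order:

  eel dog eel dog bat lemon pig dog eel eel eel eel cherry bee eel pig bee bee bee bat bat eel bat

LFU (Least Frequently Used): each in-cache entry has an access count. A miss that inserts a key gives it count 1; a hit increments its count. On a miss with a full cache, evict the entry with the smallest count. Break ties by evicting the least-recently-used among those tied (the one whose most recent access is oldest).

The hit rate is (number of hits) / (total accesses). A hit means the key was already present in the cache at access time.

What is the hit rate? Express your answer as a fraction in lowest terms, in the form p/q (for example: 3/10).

Answer: 15/23

Derivation:
LFU simulation (capacity=5):
  1. access eel: MISS. Cache: [eel(c=1)]
  2. access dog: MISS. Cache: [eel(c=1) dog(c=1)]
  3. access eel: HIT, count now 2. Cache: [dog(c=1) eel(c=2)]
  4. access dog: HIT, count now 2. Cache: [eel(c=2) dog(c=2)]
  5. access bat: MISS. Cache: [bat(c=1) eel(c=2) dog(c=2)]
  6. access lemon: MISS. Cache: [bat(c=1) lemon(c=1) eel(c=2) dog(c=2)]
  7. access pig: MISS. Cache: [bat(c=1) lemon(c=1) pig(c=1) eel(c=2) dog(c=2)]
  8. access dog: HIT, count now 3. Cache: [bat(c=1) lemon(c=1) pig(c=1) eel(c=2) dog(c=3)]
  9. access eel: HIT, count now 3. Cache: [bat(c=1) lemon(c=1) pig(c=1) dog(c=3) eel(c=3)]
  10. access eel: HIT, count now 4. Cache: [bat(c=1) lemon(c=1) pig(c=1) dog(c=3) eel(c=4)]
  11. access eel: HIT, count now 5. Cache: [bat(c=1) lemon(c=1) pig(c=1) dog(c=3) eel(c=5)]
  12. access eel: HIT, count now 6. Cache: [bat(c=1) lemon(c=1) pig(c=1) dog(c=3) eel(c=6)]
  13. access cherry: MISS, evict bat(c=1). Cache: [lemon(c=1) pig(c=1) cherry(c=1) dog(c=3) eel(c=6)]
  14. access bee: MISS, evict lemon(c=1). Cache: [pig(c=1) cherry(c=1) bee(c=1) dog(c=3) eel(c=6)]
  15. access eel: HIT, count now 7. Cache: [pig(c=1) cherry(c=1) bee(c=1) dog(c=3) eel(c=7)]
  16. access pig: HIT, count now 2. Cache: [cherry(c=1) bee(c=1) pig(c=2) dog(c=3) eel(c=7)]
  17. access bee: HIT, count now 2. Cache: [cherry(c=1) pig(c=2) bee(c=2) dog(c=3) eel(c=7)]
  18. access bee: HIT, count now 3. Cache: [cherry(c=1) pig(c=2) dog(c=3) bee(c=3) eel(c=7)]
  19. access bee: HIT, count now 4. Cache: [cherry(c=1) pig(c=2) dog(c=3) bee(c=4) eel(c=7)]
  20. access bat: MISS, evict cherry(c=1). Cache: [bat(c=1) pig(c=2) dog(c=3) bee(c=4) eel(c=7)]
  21. access bat: HIT, count now 2. Cache: [pig(c=2) bat(c=2) dog(c=3) bee(c=4) eel(c=7)]
  22. access eel: HIT, count now 8. Cache: [pig(c=2) bat(c=2) dog(c=3) bee(c=4) eel(c=8)]
  23. access bat: HIT, count now 3. Cache: [pig(c=2) dog(c=3) bat(c=3) bee(c=4) eel(c=8)]
Total: 15 hits, 8 misses, 3 evictions

Hit rate = 15/23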